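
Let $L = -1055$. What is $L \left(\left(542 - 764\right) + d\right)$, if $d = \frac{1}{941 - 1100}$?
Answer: $\frac{37240445}{159} \approx 2.3422 \cdot 10^{5}$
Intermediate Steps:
$d = - \frac{1}{159}$ ($d = \frac{1}{-159} = - \frac{1}{159} \approx -0.0062893$)
$L \left(\left(542 - 764\right) + d\right) = - 1055 \left(\left(542 - 764\right) - \frac{1}{159}\right) = - 1055 \left(-222 - \frac{1}{159}\right) = \left(-1055\right) \left(- \frac{35299}{159}\right) = \frac{37240445}{159}$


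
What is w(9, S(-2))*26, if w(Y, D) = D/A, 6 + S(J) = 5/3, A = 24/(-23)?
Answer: 3887/36 ≈ 107.97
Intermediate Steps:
A = -24/23 (A = 24*(-1/23) = -24/23 ≈ -1.0435)
S(J) = -13/3 (S(J) = -6 + 5/3 = -13/3)
w(Y, D) = -23*D/24 (w(Y, D) = D/(-24/23) = D*(-23/24) = -23*D/24)
w(9, S(-2))*26 = -23/24*(-13/3)*26 = (299/72)*26 = 3887/36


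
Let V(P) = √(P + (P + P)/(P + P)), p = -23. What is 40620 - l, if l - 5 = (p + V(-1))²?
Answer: 40086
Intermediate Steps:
V(P) = √(1 + P) (V(P) = √(P + (2*P)/((2*P))) = √(P + (2*P)*(1/(2*P))) = √(P + 1) = √(1 + P))
l = 534 (l = 5 + (-23 + √(1 - 1))² = 5 + (-23 + √0)² = 5 + (-23 + 0)² = 5 + (-23)² = 5 + 529 = 534)
40620 - l = 40620 - 1*534 = 40620 - 534 = 40086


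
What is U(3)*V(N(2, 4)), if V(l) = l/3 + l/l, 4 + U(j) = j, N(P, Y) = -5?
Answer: ⅔ ≈ 0.66667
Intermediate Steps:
U(j) = -4 + j
V(l) = 1 + l/3 (V(l) = l*(⅓) + 1 = l/3 + 1 = 1 + l/3)
U(3)*V(N(2, 4)) = (-4 + 3)*(1 + (⅓)*(-5)) = -(1 - 5/3) = -1*(-⅔) = ⅔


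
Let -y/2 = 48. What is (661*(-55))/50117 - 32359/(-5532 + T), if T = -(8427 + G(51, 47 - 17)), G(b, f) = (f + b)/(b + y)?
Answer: 5571609985/3497464962 ≈ 1.5930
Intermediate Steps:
y = -96 (y = -2*48 = -96)
G(b, f) = (b + f)/(-96 + b) (G(b, f) = (f + b)/(b - 96) = (b + f)/(-96 + b))
T = -42126/5 (T = -(8427 + (51 + (47 - 17))/(-96 + 51)) = -(8427 + (51 + 30)/(-45)) = -(8427 - 1/45*81) = -(8427 - 9/5) = -1*42126/5 = -42126/5 ≈ -8425.2)
(661*(-55))/50117 - 32359/(-5532 + T) = (661*(-55))/50117 - 32359/(-5532 - 42126/5) = -36355*1/50117 - 32359/(-69786/5) = -36355/50117 - 32359*(-5/69786) = -36355/50117 + 161795/69786 = 5571609985/3497464962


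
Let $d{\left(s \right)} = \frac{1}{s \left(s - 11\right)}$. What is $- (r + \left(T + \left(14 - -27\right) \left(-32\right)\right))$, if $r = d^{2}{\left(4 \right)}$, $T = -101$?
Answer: $\frac{1107791}{784} \approx 1413.0$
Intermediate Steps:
$d{\left(s \right)} = \frac{1}{s \left(-11 + s\right)}$
$r = \frac{1}{784}$ ($r = \left(\frac{1}{4 \left(-11 + 4\right)}\right)^{2} = \left(\frac{1}{4 \left(-7\right)}\right)^{2} = \left(\frac{1}{4} \left(- \frac{1}{7}\right)\right)^{2} = \left(- \frac{1}{28}\right)^{2} = \frac{1}{784} \approx 0.0012755$)
$- (r + \left(T + \left(14 - -27\right) \left(-32\right)\right)) = - (\frac{1}{784} + \left(-101 + \left(14 - -27\right) \left(-32\right)\right)) = - (\frac{1}{784} + \left(-101 + \left(14 + 27\right) \left(-32\right)\right)) = - (\frac{1}{784} + \left(-101 + 41 \left(-32\right)\right)) = - (\frac{1}{784} - 1413) = \left(-1\right) \left(- \frac{1107791}{784}\right) = \frac{1107791}{784}$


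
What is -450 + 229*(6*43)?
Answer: 58632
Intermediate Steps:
-450 + 229*(6*43) = -450 + 229*258 = -450 + 59082 = 58632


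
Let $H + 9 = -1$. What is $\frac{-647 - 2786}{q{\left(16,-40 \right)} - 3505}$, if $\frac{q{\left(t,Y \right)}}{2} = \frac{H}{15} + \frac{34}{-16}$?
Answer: $\frac{41196}{42127} \approx 0.9779$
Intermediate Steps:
$H = -10$ ($H = -9 - 1 = -10$)
$q{\left(t,Y \right)} = - \frac{67}{12}$ ($q{\left(t,Y \right)} = 2 \left(- \frac{10}{15} + \frac{34}{-16}\right) = 2 \left(\left(-10\right) \frac{1}{15} + 34 \left(- \frac{1}{16}\right)\right) = 2 \left(- \frac{2}{3} - \frac{17}{8}\right) = 2 \left(- \frac{67}{24}\right) = - \frac{67}{12}$)
$\frac{-647 - 2786}{q{\left(16,-40 \right)} - 3505} = \frac{-647 - 2786}{- \frac{67}{12} - 3505} = - \frac{3433}{- \frac{42127}{12}} = \left(-3433\right) \left(- \frac{12}{42127}\right) = \frac{41196}{42127}$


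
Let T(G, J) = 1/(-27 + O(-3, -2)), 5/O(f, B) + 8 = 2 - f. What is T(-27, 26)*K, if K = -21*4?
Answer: 126/43 ≈ 2.9302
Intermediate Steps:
O(f, B) = 5/(-6 - f) (O(f, B) = 5/(-8 + (2 - f)) = 5/(-6 - f))
K = -84
T(G, J) = -3/86 (T(G, J) = 1/(-27 - 5/(6 - 3)) = 1/(-27 - 5/3) = 1/(-86/3) = -3/86)
T(-27, 26)*K = -3/86*(-84) = 126/43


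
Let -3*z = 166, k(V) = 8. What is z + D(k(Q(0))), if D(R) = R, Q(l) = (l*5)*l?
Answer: -142/3 ≈ -47.333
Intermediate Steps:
Q(l) = 5*l² (Q(l) = (5*l)*l = 5*l²)
z = -166/3 (z = -⅓*166 = -166/3 ≈ -55.333)
z + D(k(Q(0))) = -166/3 + 8 = -142/3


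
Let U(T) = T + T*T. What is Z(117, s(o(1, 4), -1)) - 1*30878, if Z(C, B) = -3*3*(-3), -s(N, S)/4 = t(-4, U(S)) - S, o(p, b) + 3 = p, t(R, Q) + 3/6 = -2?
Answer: -30851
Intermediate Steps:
U(T) = T + T**2
t(R, Q) = -5/2 (t(R, Q) = -1/2 - 2 = -5/2)
o(p, b) = -3 + p
s(N, S) = 10 + 4*S (s(N, S) = -4*(-5/2 - S) = 10 + 4*S)
Z(C, B) = 27 (Z(C, B) = -9*(-3) = 27)
Z(117, s(o(1, 4), -1)) - 1*30878 = 27 - 1*30878 = 27 - 30878 = -30851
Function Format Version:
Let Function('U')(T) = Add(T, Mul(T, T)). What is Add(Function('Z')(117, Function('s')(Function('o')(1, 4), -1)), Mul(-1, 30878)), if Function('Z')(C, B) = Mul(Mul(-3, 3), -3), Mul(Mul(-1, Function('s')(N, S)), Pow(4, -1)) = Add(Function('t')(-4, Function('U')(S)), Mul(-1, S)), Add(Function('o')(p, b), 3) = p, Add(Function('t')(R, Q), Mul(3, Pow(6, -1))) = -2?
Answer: -30851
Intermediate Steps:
Function('U')(T) = Add(T, Pow(T, 2))
Function('t')(R, Q) = Rational(-5, 2) (Function('t')(R, Q) = Add(Rational(-1, 2), -2) = Rational(-5, 2))
Function('o')(p, b) = Add(-3, p)
Function('s')(N, S) = Add(10, Mul(4, S)) (Function('s')(N, S) = Mul(-4, Add(Rational(-5, 2), Mul(-1, S))) = Add(10, Mul(4, S)))
Function('Z')(C, B) = 27 (Function('Z')(C, B) = Mul(-9, -3) = 27)
Add(Function('Z')(117, Function('s')(Function('o')(1, 4), -1)), Mul(-1, 30878)) = Add(27, Mul(-1, 30878)) = Add(27, -30878) = -30851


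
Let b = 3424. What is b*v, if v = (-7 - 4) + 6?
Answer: -17120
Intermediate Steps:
v = -5 (v = -11 + 6 = -5)
b*v = 3424*(-5) = -17120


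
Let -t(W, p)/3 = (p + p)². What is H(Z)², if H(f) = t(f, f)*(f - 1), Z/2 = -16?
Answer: 164433494016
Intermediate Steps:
t(W, p) = -12*p² (t(W, p) = -3*(p + p)² = -3*4*p² = -12*p²)
Z = -32 (Z = 2*(-16) = -32)
H(f) = -12*f²*(-1 + f) (H(f) = (-12*f²)*(f - 1) = (-12*f²)*(-1 + f) = -12*f²*(-1 + f))
H(Z)² = (12*(-32)²*(1 - 1*(-32)))² = (12*1024*(1 + 32))² = (12*1024*33)² = 405504² = 164433494016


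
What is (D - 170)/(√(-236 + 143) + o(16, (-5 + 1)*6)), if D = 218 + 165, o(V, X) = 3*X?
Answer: -5112/1759 - 71*I*√93/1759 ≈ -2.9062 - 0.38925*I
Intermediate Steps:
D = 383
(D - 170)/(√(-236 + 143) + o(16, (-5 + 1)*6)) = (383 - 170)/(√(-236 + 143) + 3*((-5 + 1)*6)) = 213/(√(-93) + 3*(-4*6)) = 213/(I*√93 + 3*(-24)) = 213/(I*√93 - 72) = 213/(-72 + I*√93)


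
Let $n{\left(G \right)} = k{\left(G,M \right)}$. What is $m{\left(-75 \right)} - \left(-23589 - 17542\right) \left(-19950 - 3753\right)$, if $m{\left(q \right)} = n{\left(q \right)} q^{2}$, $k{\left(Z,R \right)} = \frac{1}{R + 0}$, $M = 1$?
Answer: $-974922468$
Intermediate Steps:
$k{\left(Z,R \right)} = \frac{1}{R}$
$n{\left(G \right)} = 1$ ($n{\left(G \right)} = 1^{-1} = 1$)
$m{\left(q \right)} = q^{2}$ ($m{\left(q \right)} = 1 q^{2} = q^{2}$)
$m{\left(-75 \right)} - \left(-23589 - 17542\right) \left(-19950 - 3753\right) = \left(-75\right)^{2} - \left(-23589 - 17542\right) \left(-19950 - 3753\right) = 5625 - \left(-41131\right) \left(-23703\right) = 5625 - 974928093 = -974922468$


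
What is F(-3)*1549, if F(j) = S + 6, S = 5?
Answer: 17039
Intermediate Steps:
F(j) = 11 (F(j) = 5 + 6 = 11)
F(-3)*1549 = 11*1549 = 17039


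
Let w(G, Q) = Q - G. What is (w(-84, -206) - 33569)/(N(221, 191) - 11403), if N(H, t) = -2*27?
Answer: 33691/11457 ≈ 2.9406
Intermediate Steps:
N(H, t) = -54
(w(-84, -206) - 33569)/(N(221, 191) - 11403) = ((-206 - 1*(-84)) - 33569)/(-54 - 11403) = ((-206 + 84) - 33569)/(-11457) = (-122 - 33569)*(-1/11457) = -33691*(-1/11457) = 33691/11457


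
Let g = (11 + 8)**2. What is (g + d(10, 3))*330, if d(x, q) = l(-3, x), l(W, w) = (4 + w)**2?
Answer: 183810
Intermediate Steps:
g = 361 (g = 19**2 = 361)
d(x, q) = (4 + x)**2
(g + d(10, 3))*330 = (361 + (4 + 10)**2)*330 = (361 + 14**2)*330 = (361 + 196)*330 = 557*330 = 183810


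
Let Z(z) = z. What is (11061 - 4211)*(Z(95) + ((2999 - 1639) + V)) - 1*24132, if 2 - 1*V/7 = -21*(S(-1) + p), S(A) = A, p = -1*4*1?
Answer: 5003768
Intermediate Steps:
p = -4 (p = -4*1 = -4)
V = -721 (V = 14 - (-147)*(-1 - 4) = 14 - (-147)*(-5) = 14 - 7*105 = 14 - 735 = -721)
(11061 - 4211)*(Z(95) + ((2999 - 1639) + V)) - 1*24132 = (11061 - 4211)*(95 + ((2999 - 1639) - 721)) - 1*24132 = 6850*(95 + (1360 - 721)) - 24132 = 6850*(95 + 639) - 24132 = 6850*734 - 24132 = 5027900 - 24132 = 5003768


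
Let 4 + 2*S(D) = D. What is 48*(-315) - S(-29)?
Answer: -30207/2 ≈ -15104.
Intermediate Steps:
S(D) = -2 + D/2
48*(-315) - S(-29) = 48*(-315) - (-2 + (1/2)*(-29)) = -15120 - (-2 - 29/2) = -15120 - 1*(-33/2) = -15120 + 33/2 = -30207/2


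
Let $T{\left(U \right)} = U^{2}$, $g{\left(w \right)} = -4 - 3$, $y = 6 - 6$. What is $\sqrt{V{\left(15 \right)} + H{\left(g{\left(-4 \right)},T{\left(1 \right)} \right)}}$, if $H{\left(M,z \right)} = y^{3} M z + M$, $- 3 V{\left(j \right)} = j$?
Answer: $2 i \sqrt{3} \approx 3.4641 i$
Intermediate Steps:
$y = 0$ ($y = 6 - 6 = 0$)
$g{\left(w \right)} = -7$ ($g{\left(w \right)} = -4 - 3 = -7$)
$V{\left(j \right)} = - \frac{j}{3}$
$H{\left(M,z \right)} = M$ ($H{\left(M,z \right)} = 0^{3} M z + M = 0 M z + M = 0 z + M = 0 + M = M$)
$\sqrt{V{\left(15 \right)} + H{\left(g{\left(-4 \right)},T{\left(1 \right)} \right)}} = \sqrt{\left(- \frac{1}{3}\right) 15 - 7} = \sqrt{-5 - 7} = \sqrt{-12} = 2 i \sqrt{3}$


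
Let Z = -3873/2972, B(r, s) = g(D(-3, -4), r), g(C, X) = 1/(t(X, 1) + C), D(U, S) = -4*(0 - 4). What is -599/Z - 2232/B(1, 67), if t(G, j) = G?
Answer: -145176884/3873 ≈ -37484.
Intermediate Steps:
D(U, S) = 16 (D(U, S) = -4*(-4) = 16)
g(C, X) = 1/(C + X) (g(C, X) = 1/(X + C) = 1/(C + X))
B(r, s) = 1/(16 + r)
Z = -3873/2972 (Z = -3873*1/2972 = -3873/2972 ≈ -1.3032)
-599/Z - 2232/B(1, 67) = -599/(-3873/2972) - 2232/(1/(16 + 1)) = -599*(-2972/3873) - 2232/(1/17) = 1780228/3873 - 2232/1/17 = 1780228/3873 - 2232*17 = 1780228/3873 - 37944 = -145176884/3873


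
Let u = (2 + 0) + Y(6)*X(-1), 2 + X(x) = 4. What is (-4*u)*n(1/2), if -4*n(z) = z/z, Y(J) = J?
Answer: 14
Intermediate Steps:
X(x) = 2 (X(x) = -2 + 4 = 2)
n(z) = -1/4 (n(z) = -z/(4*z) = -1/4*1 = -1/4)
u = 14 (u = (2 + 0) + 6*2 = 2 + 12 = 14)
(-4*u)*n(1/2) = -4*14*(-1/4) = -56*(-1/4) = 14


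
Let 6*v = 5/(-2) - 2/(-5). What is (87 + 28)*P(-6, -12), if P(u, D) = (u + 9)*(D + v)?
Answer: -17043/4 ≈ -4260.8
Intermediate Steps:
v = -7/20 (v = (5/(-2) - 2/(-5))/6 = (5*(-½) - 2*(-⅕))/6 = (-5/2 + ⅖)/6 = (⅙)*(-21/10) = -7/20 ≈ -0.35000)
P(u, D) = (9 + u)*(-7/20 + D) (P(u, D) = (u + 9)*(D - 7/20) = (9 + u)*(-7/20 + D))
(87 + 28)*P(-6, -12) = (87 + 28)*(-63/20 + 9*(-12) - 7/20*(-6) - 12*(-6)) = 115*(-63/20 - 108 + 21/10 + 72) = 115*(-741/20) = -17043/4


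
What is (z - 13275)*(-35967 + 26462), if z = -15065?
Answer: 269371700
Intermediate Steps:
(z - 13275)*(-35967 + 26462) = (-15065 - 13275)*(-35967 + 26462) = -28340*(-9505) = 269371700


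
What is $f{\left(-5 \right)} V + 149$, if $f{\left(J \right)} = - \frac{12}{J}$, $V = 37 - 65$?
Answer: $\frac{409}{5} \approx 81.8$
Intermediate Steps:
$V = -28$
$f{\left(-5 \right)} V + 149 = - \frac{12}{-5} \left(-28\right) + 149 = \left(-12\right) \left(- \frac{1}{5}\right) \left(-28\right) + 149 = \frac{12}{5} \left(-28\right) + 149 = - \frac{336}{5} + 149 = \frac{409}{5}$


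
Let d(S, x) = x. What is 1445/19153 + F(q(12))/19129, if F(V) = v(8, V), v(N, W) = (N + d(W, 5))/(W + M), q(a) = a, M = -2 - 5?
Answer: 138456014/1831888685 ≈ 0.075581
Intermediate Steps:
M = -7
v(N, W) = (5 + N)/(-7 + W) (v(N, W) = (N + 5)/(W - 7) = (5 + N)/(-7 + W))
F(V) = 13/(-7 + V) (F(V) = (5 + 8)/(-7 + V) = 13/(-7 + V))
1445/19153 + F(q(12))/19129 = 1445/19153 + (13/(-7 + 12))/19129 = 1445*(1/19153) + (13/5)*(1/19129) = 1445/19153 + (13*(⅕))*(1/19129) = 1445/19153 + (13/5)*(1/19129) = 1445/19153 + 13/95645 = 138456014/1831888685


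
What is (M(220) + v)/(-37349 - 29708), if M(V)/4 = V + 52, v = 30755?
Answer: -31843/67057 ≈ -0.47486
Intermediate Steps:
M(V) = 208 + 4*V (M(V) = 4*(V + 52) = 4*(52 + V) = 208 + 4*V)
(M(220) + v)/(-37349 - 29708) = ((208 + 4*220) + 30755)/(-37349 - 29708) = ((208 + 880) + 30755)/(-67057) = (1088 + 30755)*(-1/67057) = 31843*(-1/67057) = -31843/67057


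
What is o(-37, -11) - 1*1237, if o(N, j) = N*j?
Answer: -830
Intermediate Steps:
o(-37, -11) - 1*1237 = -37*(-11) - 1*1237 = 407 - 1237 = -830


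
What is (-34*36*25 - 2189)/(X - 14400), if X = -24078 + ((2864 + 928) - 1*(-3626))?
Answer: 32789/31060 ≈ 1.0557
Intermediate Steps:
X = -16660 (X = -24078 + (3792 + 3626) = -24078 + 7418 = -16660)
(-34*36*25 - 2189)/(X - 14400) = (-34*36*25 - 2189)/(-16660 - 14400) = (-1224*25 - 2189)/(-31060) = (-30600 - 2189)*(-1/31060) = -32789*(-1/31060) = 32789/31060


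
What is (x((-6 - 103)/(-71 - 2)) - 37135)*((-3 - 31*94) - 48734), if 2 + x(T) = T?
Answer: 140020282692/73 ≈ 1.9181e+9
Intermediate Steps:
x(T) = -2 + T
(x((-6 - 103)/(-71 - 2)) - 37135)*((-3 - 31*94) - 48734) = ((-2 + (-6 - 103)/(-71 - 2)) - 37135)*((-3 - 31*94) - 48734) = ((-2 - 109/(-73)) - 37135)*((-3 - 2914) - 48734) = ((-2 - 109*(-1/73)) - 37135)*(-2917 - 48734) = ((-2 + 109/73) - 37135)*(-51651) = (-37/73 - 37135)*(-51651) = -2710892/73*(-51651) = 140020282692/73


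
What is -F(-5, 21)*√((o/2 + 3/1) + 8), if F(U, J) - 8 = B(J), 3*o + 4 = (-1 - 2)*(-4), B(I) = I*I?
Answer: -449*√111/3 ≈ -1576.8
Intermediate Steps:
B(I) = I²
o = 8/3 (o = -4/3 + ((-1 - 2)*(-4))/3 = -4/3 + (-3*(-4))/3 = -4/3 + (⅓)*12 = -4/3 + 4 = 8/3 ≈ 2.6667)
F(U, J) = 8 + J²
-F(-5, 21)*√((o/2 + 3/1) + 8) = -(8 + 21²)*√(((8/3)/2 + 3/1) + 8) = -(8 + 441)*√(((8/3)*(½) + 3*1) + 8) = -449*√((4/3 + 3) + 8) = -449*√(13/3 + 8) = -449*√(37/3) = -449*√111/3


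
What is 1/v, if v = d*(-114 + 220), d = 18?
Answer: 1/1908 ≈ 0.00052411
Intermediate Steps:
v = 1908 (v = 18*(-114 + 220) = 18*106 = 1908)
1/v = 1/1908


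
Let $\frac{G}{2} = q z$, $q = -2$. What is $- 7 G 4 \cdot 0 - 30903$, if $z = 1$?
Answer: $-30903$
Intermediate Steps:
$G = -4$ ($G = 2 \left(\left(-2\right) 1\right) = 2 \left(-2\right) = -4$)
$- 7 G 4 \cdot 0 - 30903 = - 7 \left(\left(-4\right) 4\right) 0 - 30903 = \left(-7\right) \left(-16\right) 0 - 30903 = 112 \cdot 0 - 30903 = 0 - 30903 = -30903$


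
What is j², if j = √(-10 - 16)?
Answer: -26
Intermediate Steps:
j = I*√26 (j = √(-26) = I*√26 ≈ 5.099*I)
j² = (I*√26)² = -26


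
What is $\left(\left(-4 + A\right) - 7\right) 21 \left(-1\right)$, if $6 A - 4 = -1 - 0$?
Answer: $\frac{441}{2} \approx 220.5$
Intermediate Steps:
$A = \frac{1}{2}$ ($A = \frac{2}{3} + \frac{-1 - 0}{6} = \frac{2}{3} + \frac{-1 + 0}{6} = \frac{2}{3} + \frac{1}{6} \left(-1\right) = \frac{2}{3} - \frac{1}{6} = \frac{1}{2} \approx 0.5$)
$\left(\left(-4 + A\right) - 7\right) 21 \left(-1\right) = \left(\left(-4 + \frac{1}{2}\right) - 7\right) 21 \left(-1\right) = \left(- \frac{7}{2} - 7\right) 21 \left(-1\right) = \left(- \frac{21}{2}\right) 21 \left(-1\right) = \left(- \frac{441}{2}\right) \left(-1\right) = \frac{441}{2}$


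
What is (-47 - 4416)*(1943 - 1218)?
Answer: -3235675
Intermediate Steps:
(-47 - 4416)*(1943 - 1218) = -4463*725 = -3235675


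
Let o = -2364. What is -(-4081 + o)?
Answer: 6445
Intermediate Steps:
-(-4081 + o) = -(-4081 - 2364) = -1*(-6445) = 6445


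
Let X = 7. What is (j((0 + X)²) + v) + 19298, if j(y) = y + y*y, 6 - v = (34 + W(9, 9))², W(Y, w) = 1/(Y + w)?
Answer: 6672527/324 ≈ 20594.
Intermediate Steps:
v = -373825/324 (v = 6 - (34 + 1/(9 + 9))² = 6 - (34 + 1/18)² = 6 - (613/18)² = 6 - 1*375769/324 = 6 - 375769/324 = -373825/324 ≈ -1153.8)
j(y) = y + y²
(j((0 + X)²) + v) + 19298 = ((0 + 7)²*(1 + (0 + 7)²) - 373825/324) + 19298 = (7²*(1 + 7²) - 373825/324) + 19298 = (49*(1 + 49) - 373825/324) + 19298 = (49*50 - 373825/324) + 19298 = (2450 - 373825/324) + 19298 = 419975/324 + 19298 = 6672527/324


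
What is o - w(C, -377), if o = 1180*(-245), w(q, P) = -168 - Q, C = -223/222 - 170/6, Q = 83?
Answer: -288849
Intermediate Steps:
C = -2171/74 (C = -223*1/222 - 170*1/6 = -223/222 - 85/3 = -2171/74 ≈ -29.338)
w(q, P) = -251 (w(q, P) = -168 - 1*83 = -168 - 83 = -251)
o = -289100
o - w(C, -377) = -289100 - 1*(-251) = -289100 + 251 = -288849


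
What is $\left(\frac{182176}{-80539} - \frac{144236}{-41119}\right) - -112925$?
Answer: $\frac{373975944425685}{3311683141} \approx 1.1293 \cdot 10^{5}$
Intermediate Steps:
$\left(\frac{182176}{-80539} - \frac{144236}{-41119}\right) - -112925 = \left(182176 \left(- \frac{1}{80539}\right) - - \frac{144236}{41119}\right) + 112925 = \left(- \frac{182176}{80539} + \frac{144236}{41119}\right) + 112925 = \frac{4125728260}{3311683141} + 112925 = \frac{373975944425685}{3311683141}$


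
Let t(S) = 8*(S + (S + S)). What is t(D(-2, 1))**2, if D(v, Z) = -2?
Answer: 2304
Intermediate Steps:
t(S) = 24*S (t(S) = 8*(S + 2*S) = 8*(3*S) = 24*S)
t(D(-2, 1))**2 = (24*(-2))**2 = (-48)**2 = 2304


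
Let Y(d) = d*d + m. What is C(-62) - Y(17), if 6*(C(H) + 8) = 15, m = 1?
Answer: -591/2 ≈ -295.50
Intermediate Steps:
C(H) = -11/2 (C(H) = -8 + (⅙)*15 = -8 + 5/2 = -11/2)
Y(d) = 1 + d² (Y(d) = d*d + 1 = d² + 1 = 1 + d²)
C(-62) - Y(17) = -11/2 - (1 + 17²) = -11/2 - (1 + 289) = -11/2 - 1*290 = -11/2 - 290 = -591/2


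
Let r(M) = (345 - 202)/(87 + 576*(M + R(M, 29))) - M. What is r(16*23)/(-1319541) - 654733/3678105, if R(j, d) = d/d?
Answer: -61138039314271706/343995165363128985 ≈ -0.17773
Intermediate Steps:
R(j, d) = 1
r(M) = -M + 143/(663 + 576*M) (r(M) = (345 - 202)/(87 + 576*(M + 1)) - M = 143/(87 + 576*(1 + M)) - M = 143/(87 + (576 + 576*M)) - M = 143/(663 + 576*M) - M = -M + 143/(663 + 576*M))
r(16*23)/(-1319541) - 654733/3678105 = ((143 - 10608*23 - 576*(16*23)²)/(3*(221 + 192*(16*23))))/(-1319541) - 654733/3678105 = ((143 - 663*368 - 576*368²)/(3*(221 + 192*368)))*(-1/1319541) - 654733*1/3678105 = ((143 - 243984 - 576*135424)/(3*(221 + 70656)))*(-1/1319541) - 654733/3678105 = ((⅓)*(143 - 243984 - 78004224)/70877)*(-1/1319541) - 654733/3678105 = ((⅓)*(1/70877)*(-78248065))*(-1/1319541) - 654733/3678105 = -78248065/212631*(-1/1319541) - 654733/3678105 = 78248065/280575322371 - 654733/3678105 = -61138039314271706/343995165363128985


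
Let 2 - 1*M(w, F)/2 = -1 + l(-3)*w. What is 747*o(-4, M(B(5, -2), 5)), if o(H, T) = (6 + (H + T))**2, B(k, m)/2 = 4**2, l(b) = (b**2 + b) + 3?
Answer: 241000128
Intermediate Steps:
l(b) = 3 + b + b**2 (l(b) = (b + b**2) + 3 = 3 + b + b**2)
B(k, m) = 32 (B(k, m) = 2*4**2 = 2*16 = 32)
M(w, F) = 6 - 18*w (M(w, F) = 4 - 2*(-1 + (3 - 3 + (-3)**2)*w) = 4 - 2*(-1 + (3 - 3 + 9)*w) = 4 - 2*(-1 + 9*w) = 4 + (2 - 18*w) = 6 - 18*w)
o(H, T) = (6 + H + T)**2
747*o(-4, M(B(5, -2), 5)) = 747*(6 - 4 + (6 - 18*32))**2 = 747*(6 - 4 + (6 - 576))**2 = 747*(6 - 4 - 570)**2 = 747*(-568)**2 = 747*322624 = 241000128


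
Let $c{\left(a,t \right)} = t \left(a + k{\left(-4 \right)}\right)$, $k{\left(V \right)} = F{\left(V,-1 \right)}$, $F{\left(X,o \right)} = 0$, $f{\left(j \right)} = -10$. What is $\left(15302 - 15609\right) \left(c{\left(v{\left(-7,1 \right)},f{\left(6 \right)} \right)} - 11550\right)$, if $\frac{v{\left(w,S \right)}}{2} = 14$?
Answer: $3631810$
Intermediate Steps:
$v{\left(w,S \right)} = 28$ ($v{\left(w,S \right)} = 2 \cdot 14 = 28$)
$k{\left(V \right)} = 0$
$c{\left(a,t \right)} = a t$ ($c{\left(a,t \right)} = t \left(a + 0\right) = t a = a t$)
$\left(15302 - 15609\right) \left(c{\left(v{\left(-7,1 \right)},f{\left(6 \right)} \right)} - 11550\right) = \left(15302 - 15609\right) \left(28 \left(-10\right) - 11550\right) = - 307 \left(-280 - 11550\right) = \left(-307\right) \left(-11830\right) = 3631810$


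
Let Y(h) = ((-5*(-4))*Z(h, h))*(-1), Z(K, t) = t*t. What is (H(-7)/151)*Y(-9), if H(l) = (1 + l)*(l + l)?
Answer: -136080/151 ≈ -901.19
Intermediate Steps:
Z(K, t) = t**2
Y(h) = -20*h**2 (Y(h) = ((-5*(-4))*h**2)*(-1) = (20*h**2)*(-1) = -20*h**2)
H(l) = 2*l*(1 + l) (H(l) = (1 + l)*(2*l) = 2*l*(1 + l))
(H(-7)/151)*Y(-9) = ((2*(-7)*(1 - 7))/151)*(-20*(-9)**2) = ((2*(-7)*(-6))*(1/151))*(-20*81) = (84*(1/151))*(-1620) = (84/151)*(-1620) = -136080/151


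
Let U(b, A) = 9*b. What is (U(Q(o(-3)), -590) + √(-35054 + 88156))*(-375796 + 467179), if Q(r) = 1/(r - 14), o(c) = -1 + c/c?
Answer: -822447/14 + 91383*√53102 ≈ 2.0999e+7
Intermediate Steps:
o(c) = 0 (o(c) = -1 + 1 = 0)
Q(r) = 1/(-14 + r)
(U(Q(o(-3)), -590) + √(-35054 + 88156))*(-375796 + 467179) = (9/(-14 + 0) + √(-35054 + 88156))*(-375796 + 467179) = (9/(-14) + √53102)*91383 = (9*(-1/14) + √53102)*91383 = (-9/14 + √53102)*91383 = -822447/14 + 91383*√53102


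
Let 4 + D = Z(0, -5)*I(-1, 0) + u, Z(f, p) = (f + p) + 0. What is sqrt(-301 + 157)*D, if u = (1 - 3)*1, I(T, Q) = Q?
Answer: -72*I ≈ -72.0*I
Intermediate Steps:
Z(f, p) = f + p
u = -2 (u = -2*1 = -2)
D = -6 (D = -4 + ((0 - 5)*0 - 2) = -4 + (-5*0 - 2) = -4 + (0 - 2) = -4 - 2 = -6)
sqrt(-301 + 157)*D = sqrt(-301 + 157)*(-6) = sqrt(-144)*(-6) = (12*I)*(-6) = -72*I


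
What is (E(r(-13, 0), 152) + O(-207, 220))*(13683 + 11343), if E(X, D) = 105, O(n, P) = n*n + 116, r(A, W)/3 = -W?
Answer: 1077869820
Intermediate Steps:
r(A, W) = -3*W (r(A, W) = 3*(-W) = -3*W)
O(n, P) = 116 + n**2 (O(n, P) = n**2 + 116 = 116 + n**2)
(E(r(-13, 0), 152) + O(-207, 220))*(13683 + 11343) = (105 + (116 + (-207)**2))*(13683 + 11343) = (105 + (116 + 42849))*25026 = (105 + 42965)*25026 = 43070*25026 = 1077869820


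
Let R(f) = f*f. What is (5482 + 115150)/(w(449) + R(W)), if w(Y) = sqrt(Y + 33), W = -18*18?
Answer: 6331732416/5509980047 - 60316*sqrt(482)/5509980047 ≈ 1.1489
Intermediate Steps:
W = -324
R(f) = f**2
w(Y) = sqrt(33 + Y)
(5482 + 115150)/(w(449) + R(W)) = (5482 + 115150)/(sqrt(33 + 449) + (-324)**2) = 120632/(sqrt(482) + 104976) = 120632/(104976 + sqrt(482))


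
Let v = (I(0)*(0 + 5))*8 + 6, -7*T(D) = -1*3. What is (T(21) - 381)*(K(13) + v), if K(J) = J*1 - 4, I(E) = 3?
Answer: -359640/7 ≈ -51377.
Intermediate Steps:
T(D) = 3/7 (T(D) = -(-1)*3/7 = -1/7*(-3) = 3/7)
K(J) = -4 + J (K(J) = J - 4 = -4 + J)
v = 126 (v = (3*(0 + 5))*8 + 6 = (3*5)*8 + 6 = 15*8 + 6 = 120 + 6 = 126)
(T(21) - 381)*(K(13) + v) = (3/7 - 381)*((-4 + 13) + 126) = -2664*(9 + 126)/7 = -2664/7*135 = -359640/7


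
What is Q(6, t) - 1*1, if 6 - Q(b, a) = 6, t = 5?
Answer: -1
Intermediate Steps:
Q(b, a) = 0 (Q(b, a) = 6 - 1*6 = 6 - 6 = 0)
Q(6, t) - 1*1 = 0 - 1*1 = 0 - 1 = -1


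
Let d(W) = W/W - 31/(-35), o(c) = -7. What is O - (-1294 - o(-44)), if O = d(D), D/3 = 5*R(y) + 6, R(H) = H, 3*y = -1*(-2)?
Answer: 45111/35 ≈ 1288.9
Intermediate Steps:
y = ⅔ (y = (-1*(-2))/3 = (⅓)*2 = ⅔ ≈ 0.66667)
D = 28 (D = 3*(5*(⅔) + 6) = 3*(10/3 + 6) = 3*(28/3) = 28)
d(W) = 66/35 (d(W) = 1 - 31*(-1/35) = 1 + 31/35 = 66/35)
O = 66/35 ≈ 1.8857
O - (-1294 - o(-44)) = 66/35 - (-1294 - 1*(-7)) = 66/35 - (-1294 + 7) = 66/35 - 1*(-1287) = 66/35 + 1287 = 45111/35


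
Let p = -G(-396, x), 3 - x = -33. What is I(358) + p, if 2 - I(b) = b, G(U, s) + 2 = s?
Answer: -390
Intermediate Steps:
x = 36 (x = 3 - 1*(-33) = 3 + 33 = 36)
G(U, s) = -2 + s
I(b) = 2 - b
p = -34 (p = -(-2 + 36) = -1*34 = -34)
I(358) + p = (2 - 1*358) - 34 = (2 - 358) - 34 = -356 - 34 = -390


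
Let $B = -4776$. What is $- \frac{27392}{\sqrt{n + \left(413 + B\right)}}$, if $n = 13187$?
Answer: $- \frac{6848 \sqrt{2206}}{1103} \approx -291.6$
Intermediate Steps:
$- \frac{27392}{\sqrt{n + \left(413 + B\right)}} = - \frac{27392}{\sqrt{13187 + \left(413 - 4776\right)}} = - \frac{27392}{\sqrt{13187 - 4363}} = - \frac{27392}{\sqrt{8824}} = - \frac{27392}{2 \sqrt{2206}} = - 27392 \frac{\sqrt{2206}}{4412} = - \frac{6848 \sqrt{2206}}{1103}$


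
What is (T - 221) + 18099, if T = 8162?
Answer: 26040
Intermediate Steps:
(T - 221) + 18099 = (8162 - 221) + 18099 = 7941 + 18099 = 26040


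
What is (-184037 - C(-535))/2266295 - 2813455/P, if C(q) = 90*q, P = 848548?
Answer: -6491425641301/1923060089660 ≈ -3.3756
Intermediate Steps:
(-184037 - C(-535))/2266295 - 2813455/P = (-184037 - 90*(-535))/2266295 - 2813455/848548 = (-184037 - 1*(-48150))*(1/2266295) - 2813455*1/848548 = (-184037 + 48150)*(1/2266295) - 2813455/848548 = -135887*1/2266295 - 2813455/848548 = -135887/2266295 - 2813455/848548 = -6491425641301/1923060089660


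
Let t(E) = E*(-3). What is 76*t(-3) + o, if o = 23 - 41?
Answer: 666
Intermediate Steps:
o = -18
t(E) = -3*E
76*t(-3) + o = 76*(-3*(-3)) - 18 = 76*9 - 18 = 684 - 18 = 666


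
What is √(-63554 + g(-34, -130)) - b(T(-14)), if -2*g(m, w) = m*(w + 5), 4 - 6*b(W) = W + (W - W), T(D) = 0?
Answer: -⅔ + I*√65679 ≈ -0.66667 + 256.28*I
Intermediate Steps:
b(W) = ⅔ - W/6 (b(W) = ⅔ - (W + (W - W))/6 = ⅔ - (W + 0)/6 = ⅔ - W/6)
g(m, w) = -m*(5 + w)/2 (g(m, w) = -m*(w + 5)/2 = -m*(5 + w)/2)
√(-63554 + g(-34, -130)) - b(T(-14)) = √(-63554 - ½*(-34)*(5 - 130)) - (⅔ - ⅙*0) = √(-63554 - ½*(-34)*(-125)) - (⅔ + 0) = √(-63554 - 2125) - 1*⅔ = √(-65679) - ⅔ = I*√65679 - ⅔ = -⅔ + I*√65679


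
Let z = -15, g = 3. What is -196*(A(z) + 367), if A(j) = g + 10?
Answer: -74480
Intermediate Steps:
A(j) = 13 (A(j) = 3 + 10 = 13)
-196*(A(z) + 367) = -196*(13 + 367) = -196*380 = -74480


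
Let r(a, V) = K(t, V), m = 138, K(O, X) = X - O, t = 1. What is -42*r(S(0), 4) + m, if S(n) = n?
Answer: 12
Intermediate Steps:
r(a, V) = -1 + V (r(a, V) = V - 1*1 = V - 1 = -1 + V)
-42*r(S(0), 4) + m = -42*(-1 + 4) + 138 = -42*3 + 138 = -126 + 138 = 12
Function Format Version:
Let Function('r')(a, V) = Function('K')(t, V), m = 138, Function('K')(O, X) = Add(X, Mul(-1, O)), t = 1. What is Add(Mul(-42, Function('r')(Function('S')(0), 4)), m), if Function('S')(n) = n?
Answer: 12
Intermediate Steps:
Function('r')(a, V) = Add(-1, V) (Function('r')(a, V) = Add(V, Mul(-1, 1)) = Add(V, -1) = Add(-1, V))
Add(Mul(-42, Function('r')(Function('S')(0), 4)), m) = Add(Mul(-42, Add(-1, 4)), 138) = Add(Mul(-42, 3), 138) = Add(-126, 138) = 12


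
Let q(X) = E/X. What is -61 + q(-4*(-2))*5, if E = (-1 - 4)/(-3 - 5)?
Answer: -3879/64 ≈ -60.609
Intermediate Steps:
E = 5/8 (E = -5/(-8) = -5*(-⅛) = 5/8 ≈ 0.62500)
q(X) = 5/(8*X)
-61 + q(-4*(-2))*5 = -61 + (5/(8*((-4*(-2)))))*5 = -61 + ((5/8)/8)*5 = -61 + ((5/8)*(⅛))*5 = -61 + (5/64)*5 = -61 + 25/64 = -3879/64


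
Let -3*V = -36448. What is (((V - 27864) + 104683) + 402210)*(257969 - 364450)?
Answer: -156903480335/3 ≈ -5.2301e+10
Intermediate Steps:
V = 36448/3 (V = -⅓*(-36448) = 36448/3 ≈ 12149.)
(((V - 27864) + 104683) + 402210)*(257969 - 364450) = (((36448/3 - 27864) + 104683) + 402210)*(257969 - 364450) = ((-47144/3 + 104683) + 402210)*(-106481) = (266905/3 + 402210)*(-106481) = (1473535/3)*(-106481) = -156903480335/3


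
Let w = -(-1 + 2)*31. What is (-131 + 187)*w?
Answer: -1736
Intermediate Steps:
w = -31 (w = -1*1*31 = -1*31 = -31)
(-131 + 187)*w = (-131 + 187)*(-31) = 56*(-31) = -1736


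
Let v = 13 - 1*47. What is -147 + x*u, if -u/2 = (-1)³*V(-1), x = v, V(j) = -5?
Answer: 193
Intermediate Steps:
v = -34 (v = 13 - 47 = -34)
x = -34
u = -10 (u = -2*(-1)³*(-5) = -(-2)*(-5) = -2*5 = -10)
-147 + x*u = -147 - 34*(-10) = -147 + 340 = 193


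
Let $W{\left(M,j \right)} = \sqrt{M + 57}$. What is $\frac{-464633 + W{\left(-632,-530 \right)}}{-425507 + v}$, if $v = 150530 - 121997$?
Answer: $\frac{464633}{396974} - \frac{5 i \sqrt{23}}{396974} \approx 1.1704 - 6.0405 \cdot 10^{-5} i$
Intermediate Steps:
$W{\left(M,j \right)} = \sqrt{57 + M}$
$v = 28533$ ($v = 150530 - 121997 = 28533$)
$\frac{-464633 + W{\left(-632,-530 \right)}}{-425507 + v} = \frac{-464633 + \sqrt{57 - 632}}{-425507 + 28533} = \frac{-464633 + \sqrt{-575}}{-396974} = \left(-464633 + 5 i \sqrt{23}\right) \left(- \frac{1}{396974}\right) = \frac{464633}{396974} - \frac{5 i \sqrt{23}}{396974}$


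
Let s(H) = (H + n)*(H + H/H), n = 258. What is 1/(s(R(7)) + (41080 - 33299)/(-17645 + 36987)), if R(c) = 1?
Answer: 19342/10026937 ≈ 0.0019290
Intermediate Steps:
s(H) = (1 + H)*(258 + H) (s(H) = (H + 258)*(H + H/H) = (258 + H)*(H + 1) = (258 + H)*(1 + H) = (1 + H)*(258 + H))
1/(s(R(7)) + (41080 - 33299)/(-17645 + 36987)) = 1/((258 + 1**2 + 259*1) + (41080 - 33299)/(-17645 + 36987)) = 1/((258 + 1 + 259) + 7781/19342) = 1/(518 + 7781*(1/19342)) = 1/(518 + 7781/19342) = 1/(10026937/19342) = 19342/10026937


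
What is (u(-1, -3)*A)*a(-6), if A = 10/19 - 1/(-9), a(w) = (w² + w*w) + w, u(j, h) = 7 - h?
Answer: 23980/57 ≈ 420.70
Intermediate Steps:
a(w) = w + 2*w² (a(w) = (w² + w²) + w = 2*w² + w = w + 2*w²)
A = 109/171 (A = 10*(1/19) - 1*(-⅑) = 10/19 + ⅑ = 109/171 ≈ 0.63743)
(u(-1, -3)*A)*a(-6) = ((7 - 1*(-3))*(109/171))*(-6*(1 + 2*(-6))) = ((7 + 3)*(109/171))*(-6*(1 - 12)) = (10*(109/171))*(-6*(-11)) = (1090/171)*66 = 23980/57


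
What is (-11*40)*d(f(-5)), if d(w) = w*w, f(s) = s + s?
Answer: -44000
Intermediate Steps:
f(s) = 2*s
d(w) = w²
(-11*40)*d(f(-5)) = (-11*40)*(2*(-5))² = -440*(-10)² = -440*100 = -44000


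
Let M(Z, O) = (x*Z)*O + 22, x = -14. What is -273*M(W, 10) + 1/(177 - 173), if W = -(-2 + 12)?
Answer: -1552823/4 ≈ -3.8821e+5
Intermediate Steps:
W = -10 (W = -1*10 = -10)
M(Z, O) = 22 - 14*O*Z (M(Z, O) = (-14*Z)*O + 22 = -14*O*Z + 22 = 22 - 14*O*Z)
-273*M(W, 10) + 1/(177 - 173) = -273*(22 - 14*10*(-10)) + 1/(177 - 173) = -273*(22 + 1400) + 1/4 = -273*1422 + ¼ = -388206 + ¼ = -1552823/4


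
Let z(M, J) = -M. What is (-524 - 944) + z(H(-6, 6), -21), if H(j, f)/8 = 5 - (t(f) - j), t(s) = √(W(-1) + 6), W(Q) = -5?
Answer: -1452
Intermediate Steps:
t(s) = 1 (t(s) = √(-5 + 6) = √1 = 1)
H(j, f) = 32 + 8*j (H(j, f) = 8*(5 - (1 - j)) = 8*(5 + (-1 + j)) = 8*(4 + j) = 32 + 8*j)
(-524 - 944) + z(H(-6, 6), -21) = (-524 - 944) - (32 + 8*(-6)) = -1468 - (32 - 48) = -1468 - 1*(-16) = -1468 + 16 = -1452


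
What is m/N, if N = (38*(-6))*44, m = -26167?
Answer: 26167/10032 ≈ 2.6084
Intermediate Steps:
N = -10032 (N = -228*44 = -10032)
m/N = -26167/(-10032) = -26167*(-1/10032) = 26167/10032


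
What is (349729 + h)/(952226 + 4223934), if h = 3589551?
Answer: 49241/64702 ≈ 0.76104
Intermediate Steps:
(349729 + h)/(952226 + 4223934) = (349729 + 3589551)/(952226 + 4223934) = 3939280/5176160 = 3939280*(1/5176160) = 49241/64702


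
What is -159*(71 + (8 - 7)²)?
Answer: -11448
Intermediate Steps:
-159*(71 + (8 - 7)²) = -159*(71 + 1²) = -159*(71 + 1) = -159*72 = -11448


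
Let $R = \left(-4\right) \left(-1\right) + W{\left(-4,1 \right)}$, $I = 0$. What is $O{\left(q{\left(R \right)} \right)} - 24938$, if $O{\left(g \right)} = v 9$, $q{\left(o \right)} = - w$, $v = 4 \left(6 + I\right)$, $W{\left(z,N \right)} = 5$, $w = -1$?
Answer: $-24722$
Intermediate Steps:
$v = 24$ ($v = 4 \left(6 + 0\right) = 4 \cdot 6 = 24$)
$R = 9$ ($R = \left(-4\right) \left(-1\right) + 5 = 4 + 5 = 9$)
$q{\left(o \right)} = 1$ ($q{\left(o \right)} = \left(-1\right) \left(-1\right) = 1$)
$O{\left(g \right)} = 216$ ($O{\left(g \right)} = 24 \cdot 9 = 216$)
$O{\left(q{\left(R \right)} \right)} - 24938 = 216 - 24938 = -24722$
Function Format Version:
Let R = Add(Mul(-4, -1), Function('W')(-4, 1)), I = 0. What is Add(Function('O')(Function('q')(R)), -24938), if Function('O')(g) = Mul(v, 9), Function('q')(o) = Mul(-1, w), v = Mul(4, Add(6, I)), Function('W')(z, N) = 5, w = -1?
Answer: -24722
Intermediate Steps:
v = 24 (v = Mul(4, Add(6, 0)) = Mul(4, 6) = 24)
R = 9 (R = Add(Mul(-4, -1), 5) = Add(4, 5) = 9)
Function('q')(o) = 1 (Function('q')(o) = Mul(-1, -1) = 1)
Function('O')(g) = 216 (Function('O')(g) = Mul(24, 9) = 216)
Add(Function('O')(Function('q')(R)), -24938) = Add(216, -24938) = -24722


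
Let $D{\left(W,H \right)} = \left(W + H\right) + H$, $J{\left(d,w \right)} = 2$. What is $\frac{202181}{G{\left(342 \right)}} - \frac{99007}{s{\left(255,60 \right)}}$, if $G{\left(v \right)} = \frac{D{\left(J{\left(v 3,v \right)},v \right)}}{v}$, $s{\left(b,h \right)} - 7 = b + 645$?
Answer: $\frac{4474815308}{44443} \approx 1.0069 \cdot 10^{5}$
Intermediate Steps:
$s{\left(b,h \right)} = 652 + b$ ($s{\left(b,h \right)} = 7 + \left(b + 645\right) = 7 + \left(645 + b\right) = 652 + b$)
$D{\left(W,H \right)} = W + 2 H$ ($D{\left(W,H \right)} = \left(H + W\right) + H = W + 2 H$)
$G{\left(v \right)} = \frac{2 + 2 v}{v}$
$\frac{202181}{G{\left(342 \right)}} - \frac{99007}{s{\left(255,60 \right)}} = \frac{202181}{2 + \frac{2}{342}} - \frac{99007}{652 + 255} = \frac{202181}{2 + 2 \cdot \frac{1}{342}} - \frac{99007}{907} = \frac{202181}{2 + \frac{1}{171}} - \frac{99007}{907} = \frac{202181}{\frac{343}{171}} - \frac{99007}{907} = 202181 \cdot \frac{171}{343} - \frac{99007}{907} = \frac{4938993}{49} - \frac{99007}{907} = \frac{4474815308}{44443}$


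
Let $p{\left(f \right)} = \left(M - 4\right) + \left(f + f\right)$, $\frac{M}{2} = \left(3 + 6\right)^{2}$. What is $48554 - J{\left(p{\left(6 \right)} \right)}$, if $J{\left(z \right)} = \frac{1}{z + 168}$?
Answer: $\frac{16411251}{338} \approx 48554.0$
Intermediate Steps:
$M = 162$ ($M = 2 \left(3 + 6\right)^{2} = 2 \cdot 9^{2} = 2 \cdot 81 = 162$)
$p{\left(f \right)} = 158 + 2 f$ ($p{\left(f \right)} = \left(162 - 4\right) + \left(f + f\right) = 158 + 2 f$)
$J{\left(z \right)} = \frac{1}{168 + z}$
$48554 - J{\left(p{\left(6 \right)} \right)} = 48554 - \frac{1}{168 + \left(158 + 2 \cdot 6\right)} = 48554 - \frac{1}{168 + \left(158 + 12\right)} = 48554 - \frac{1}{168 + 170} = 48554 - \frac{1}{338} = \frac{16411251}{338}$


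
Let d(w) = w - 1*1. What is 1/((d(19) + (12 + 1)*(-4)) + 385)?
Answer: 1/351 ≈ 0.0028490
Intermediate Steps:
d(w) = -1 + w (d(w) = w - 1 = -1 + w)
1/((d(19) + (12 + 1)*(-4)) + 385) = 1/(((-1 + 19) + (12 + 1)*(-4)) + 385) = 1/((18 + 13*(-4)) + 385) = 1/((18 - 52) + 385) = 1/(-34 + 385) = 1/351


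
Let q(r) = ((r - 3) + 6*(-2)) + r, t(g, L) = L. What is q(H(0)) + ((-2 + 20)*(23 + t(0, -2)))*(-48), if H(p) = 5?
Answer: -18149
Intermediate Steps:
q(r) = -15 + 2*r (q(r) = ((-3 + r) - 12) + r = (-15 + r) + r = -15 + 2*r)
q(H(0)) + ((-2 + 20)*(23 + t(0, -2)))*(-48) = (-15 + 2*5) + ((-2 + 20)*(23 - 2))*(-48) = (-15 + 10) + (18*21)*(-48) = -5 + 378*(-48) = -5 - 18144 = -18149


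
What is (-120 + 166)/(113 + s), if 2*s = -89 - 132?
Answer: 92/5 ≈ 18.400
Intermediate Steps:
s = -221/2 (s = (-89 - 132)/2 = (½)*(-221) = -221/2 ≈ -110.50)
(-120 + 166)/(113 + s) = (-120 + 166)/(113 - 221/2) = 46/(5/2) = 46*(⅖) = 92/5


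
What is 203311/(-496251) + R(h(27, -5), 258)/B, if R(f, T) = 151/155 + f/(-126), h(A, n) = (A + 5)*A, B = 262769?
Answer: -637011221128/1554761826765 ≈ -0.40972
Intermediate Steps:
h(A, n) = A*(5 + A) (h(A, n) = (5 + A)*A = A*(5 + A))
R(f, T) = 151/155 - f/126 (R(f, T) = 151*(1/155) + f*(-1/126) = 151/155 - f/126)
203311/(-496251) + R(h(27, -5), 258)/B = 203311/(-496251) + (151/155 - 3*(5 + 27)/14)/262769 = 203311*(-1/496251) + (151/155 - 3*32/14)*(1/262769) = -203311/496251 + (151/155 - 1/126*864)*(1/262769) = -203311/496251 + (151/155 - 48/7)*(1/262769) = -203311/496251 - 6383/1085*1/262769 = -203311/496251 - 491/21931105 = -637011221128/1554761826765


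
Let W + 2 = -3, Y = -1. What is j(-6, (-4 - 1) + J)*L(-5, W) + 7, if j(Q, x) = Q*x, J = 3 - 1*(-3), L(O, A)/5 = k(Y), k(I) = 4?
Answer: -113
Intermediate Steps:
W = -5 (W = -2 - 3 = -5)
L(O, A) = 20 (L(O, A) = 5*4 = 20)
J = 6 (J = 3 + 3 = 6)
j(-6, (-4 - 1) + J)*L(-5, W) + 7 = -6*((-4 - 1) + 6)*20 + 7 = -6*(-5 + 6)*20 + 7 = -6*1*20 + 7 = -6*20 + 7 = -120 + 7 = -113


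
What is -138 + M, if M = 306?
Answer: 168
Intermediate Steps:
-138 + M = -138 + 306 = 168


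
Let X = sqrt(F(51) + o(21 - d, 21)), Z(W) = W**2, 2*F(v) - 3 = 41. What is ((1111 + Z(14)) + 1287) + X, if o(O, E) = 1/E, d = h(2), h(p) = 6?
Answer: 2594 + sqrt(9723)/21 ≈ 2598.7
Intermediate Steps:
d = 6
F(v) = 22 (F(v) = 3/2 + (1/2)*41 = 3/2 + 41/2 = 22)
X = sqrt(9723)/21 (X = sqrt(22 + 1/21) = sqrt(463/21) = sqrt(9723)/21 ≈ 4.6955)
((1111 + Z(14)) + 1287) + X = ((1111 + 14**2) + 1287) + sqrt(9723)/21 = ((1111 + 196) + 1287) + sqrt(9723)/21 = (1307 + 1287) + sqrt(9723)/21 = 2594 + sqrt(9723)/21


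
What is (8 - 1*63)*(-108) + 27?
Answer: 5967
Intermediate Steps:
(8 - 1*63)*(-108) + 27 = (8 - 63)*(-108) + 27 = -55*(-108) + 27 = 5940 + 27 = 5967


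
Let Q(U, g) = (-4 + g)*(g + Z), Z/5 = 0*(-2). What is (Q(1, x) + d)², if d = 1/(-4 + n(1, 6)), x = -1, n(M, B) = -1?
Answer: 576/25 ≈ 23.040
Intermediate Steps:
Z = 0 (Z = 5*(0*(-2)) = 5*0 = 0)
d = -⅕ (d = 1/(-4 - 1) = 1/(-5) = -⅕ ≈ -0.20000)
Q(U, g) = g*(-4 + g) (Q(U, g) = (-4 + g)*(g + 0) = (-4 + g)*g = g*(-4 + g))
(Q(1, x) + d)² = (-(-4 - 1) - ⅕)² = (-1*(-5) - ⅕)² = (5 - ⅕)² = (24/5)² = 576/25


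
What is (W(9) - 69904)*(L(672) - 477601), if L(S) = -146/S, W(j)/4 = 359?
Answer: 2746833612053/84 ≈ 3.2700e+10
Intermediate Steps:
W(j) = 1436 (W(j) = 4*359 = 1436)
(W(9) - 69904)*(L(672) - 477601) = (1436 - 69904)*(-146/672 - 477601) = -68468*(-146*1/672 - 477601) = -68468*(-73/336 - 477601) = -68468*(-160474009/336) = 2746833612053/84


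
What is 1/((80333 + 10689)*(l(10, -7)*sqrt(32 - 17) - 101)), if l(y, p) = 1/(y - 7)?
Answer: -303/2785091156 - sqrt(15)/2785091156 ≈ -1.1018e-7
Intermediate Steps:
l(y, p) = 1/(-7 + y)
1/((80333 + 10689)*(l(10, -7)*sqrt(32 - 17) - 101)) = 1/((80333 + 10689)*(sqrt(32 - 17)/(-7 + 10) - 101)) = 1/(91022*(sqrt(15)/3 - 101)) = 1/(91022*(-101 + sqrt(15)/3))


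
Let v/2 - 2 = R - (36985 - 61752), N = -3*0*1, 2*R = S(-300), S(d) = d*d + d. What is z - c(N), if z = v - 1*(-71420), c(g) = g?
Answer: 210658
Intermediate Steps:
S(d) = d + d**2 (S(d) = d**2 + d = d + d**2)
R = 44850 (R = (-300*(1 - 300))/2 = (-300*(-299))/2 = (1/2)*89700 = 44850)
N = 0 (N = 0*1 = 0)
v = 139238 (v = 4 + 2*(44850 - (36985 - 61752)) = 4 + 2*(44850 - 1*(-24767)) = 4 + 2*(44850 + 24767) = 4 + 2*69617 = 4 + 139234 = 139238)
z = 210658 (z = 139238 - 1*(-71420) = 139238 + 71420 = 210658)
z - c(N) = 210658 - 1*0 = 210658 + 0 = 210658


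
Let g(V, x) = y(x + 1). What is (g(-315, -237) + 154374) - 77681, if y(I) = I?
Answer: 76457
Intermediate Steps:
g(V, x) = 1 + x (g(V, x) = x + 1 = 1 + x)
(g(-315, -237) + 154374) - 77681 = ((1 - 237) + 154374) - 77681 = (-236 + 154374) - 77681 = 154138 - 77681 = 76457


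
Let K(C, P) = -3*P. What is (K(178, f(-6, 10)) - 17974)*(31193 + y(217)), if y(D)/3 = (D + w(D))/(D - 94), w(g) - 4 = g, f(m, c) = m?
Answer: -22972026556/41 ≈ -5.6029e+8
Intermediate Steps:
w(g) = 4 + g
y(D) = 3*(4 + 2*D)/(-94 + D) (y(D) = 3*((D + (4 + D))/(D - 94)) = 3*((4 + 2*D)/(-94 + D)) = 3*(4 + 2*D)/(-94 + D))
(K(178, f(-6, 10)) - 17974)*(31193 + y(217)) = (-3*(-6) - 17974)*(31193 + 6*(2 + 217)/(-94 + 217)) = (18 - 17974)*(31193 + 6*219/123) = -17956*(31193 + 6*(1/123)*219) = -17956*(31193 + 438/41) = -17956*1279351/41 = -22972026556/41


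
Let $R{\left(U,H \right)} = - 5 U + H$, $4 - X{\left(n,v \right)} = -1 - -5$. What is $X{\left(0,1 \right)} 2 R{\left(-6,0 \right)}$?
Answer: $0$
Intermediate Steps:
$X{\left(n,v \right)} = 0$ ($X{\left(n,v \right)} = 4 - \left(-1 - -5\right) = 4 - \left(-1 + 5\right) = 4 - 4 = 0$)
$R{\left(U,H \right)} = H - 5 U$
$X{\left(0,1 \right)} 2 R{\left(-6,0 \right)} = 0 \cdot 2 \left(0 - -30\right) = 0 \left(0 + 30\right) = 0 \cdot 30 = 0$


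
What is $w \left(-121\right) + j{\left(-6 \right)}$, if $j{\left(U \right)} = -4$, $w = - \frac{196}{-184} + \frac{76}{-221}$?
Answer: $- \frac{927957}{10166} \approx -91.28$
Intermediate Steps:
$w = \frac{7333}{10166}$ ($w = \left(-196\right) \left(- \frac{1}{184}\right) + 76 \left(- \frac{1}{221}\right) = \frac{49}{46} - \frac{76}{221} = \frac{7333}{10166} \approx 0.72133$)
$w \left(-121\right) + j{\left(-6 \right)} = \frac{7333}{10166} \left(-121\right) - 4 = - \frac{887293}{10166} - 4 = - \frac{927957}{10166}$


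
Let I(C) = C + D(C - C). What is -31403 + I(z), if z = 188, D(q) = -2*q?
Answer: -31215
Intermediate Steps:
I(C) = C (I(C) = C - 2*(C - C) = C - 2*0 = C + 0 = C)
-31403 + I(z) = -31403 + 188 = -31215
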